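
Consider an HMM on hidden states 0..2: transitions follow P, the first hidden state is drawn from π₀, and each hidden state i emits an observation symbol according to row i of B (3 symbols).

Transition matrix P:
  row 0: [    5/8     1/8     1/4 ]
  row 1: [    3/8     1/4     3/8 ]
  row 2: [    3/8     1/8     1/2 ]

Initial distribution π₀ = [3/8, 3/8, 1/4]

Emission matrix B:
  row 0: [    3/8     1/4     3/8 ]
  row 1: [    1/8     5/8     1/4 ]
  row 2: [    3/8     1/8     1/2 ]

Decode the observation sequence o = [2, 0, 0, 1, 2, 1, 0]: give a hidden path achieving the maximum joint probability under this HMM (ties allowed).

path = [0, 0, 0, 0, 0, 0, 0]

t=0: δ = [1.406e-01, 9.375e-02, 1.250e-01]  (obs o_0=2)
t=1: δ = [3.296e-02, 2.930e-03, 2.344e-02]  ψ = [0, 1, 2]  (obs o_1=0)
t=2: δ = [7.725e-03, 5.150e-04, 4.395e-03]  ψ = [0, 0, 2]  (obs o_2=0)
t=3: δ = [1.207e-03, 6.035e-04, 2.747e-04]  ψ = [0, 0, 2]  (obs o_3=1)
t=4: δ = [2.829e-04, 3.772e-05, 1.509e-04]  ψ = [0, 0, 0]  (obs o_4=2)
t=5: δ = [4.420e-05, 2.210e-05, 9.430e-06]  ψ = [0, 0, 2]  (obs o_5=1)
t=6: δ = [1.036e-05, 6.906e-07, 4.144e-06]  ψ = [0, 0, 0]  (obs o_6=0)
backtrack: best end state = 0; path = [0, 0, 0, 0, 0, 0, 0]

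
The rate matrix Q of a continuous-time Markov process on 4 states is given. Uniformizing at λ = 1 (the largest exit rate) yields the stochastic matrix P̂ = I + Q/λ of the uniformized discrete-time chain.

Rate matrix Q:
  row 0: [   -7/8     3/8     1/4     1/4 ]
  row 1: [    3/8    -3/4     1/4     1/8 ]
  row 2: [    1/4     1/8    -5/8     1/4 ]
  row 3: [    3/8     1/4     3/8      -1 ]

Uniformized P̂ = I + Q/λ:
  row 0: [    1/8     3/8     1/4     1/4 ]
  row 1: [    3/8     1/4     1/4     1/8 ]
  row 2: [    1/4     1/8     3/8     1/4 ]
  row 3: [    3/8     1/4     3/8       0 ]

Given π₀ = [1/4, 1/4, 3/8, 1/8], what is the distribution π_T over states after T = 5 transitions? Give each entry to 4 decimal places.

π = [0.2689, 0.2448, 0.3108, 0.1756]

t=0: π = [0.2500, 0.2500, 0.3750, 0.1250]
t=1: π = [0.2656, 0.2344, 0.3125, 0.1875]
t=2: π = [0.2695, 0.2441, 0.3125, 0.1738]
t=3: π = [0.2686, 0.2446, 0.3108, 0.1760]
t=4: π = [0.2690, 0.2447, 0.3109, 0.1754]
t=5: π = [0.2689, 0.2448, 0.3108, 0.1756]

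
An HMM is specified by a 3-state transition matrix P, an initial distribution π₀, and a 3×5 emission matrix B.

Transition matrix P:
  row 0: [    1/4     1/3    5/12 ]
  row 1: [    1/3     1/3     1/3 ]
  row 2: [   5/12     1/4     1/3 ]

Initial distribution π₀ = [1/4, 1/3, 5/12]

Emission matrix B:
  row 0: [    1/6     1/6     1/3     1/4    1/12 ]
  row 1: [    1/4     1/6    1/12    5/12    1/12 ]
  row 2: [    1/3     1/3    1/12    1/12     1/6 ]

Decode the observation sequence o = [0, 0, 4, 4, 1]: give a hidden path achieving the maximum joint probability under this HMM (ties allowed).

t=0: δ = [4.167e-02, 8.333e-02, 1.389e-01]  (obs o_0=0)
t=1: δ = [9.645e-03, 8.681e-03, 1.543e-02]  ψ = [2, 2, 2]  (obs o_1=0)
t=2: δ = [5.358e-04, 3.215e-04, 8.573e-04]  ψ = [2, 2, 2]  (obs o_2=4)
t=3: δ = [2.977e-05, 1.786e-05, 4.763e-05]  ψ = [2, 2, 2]  (obs o_3=4)
t=4: δ = [3.308e-06, 1.985e-06, 5.292e-06]  ψ = [2, 2, 2]  (obs o_4=1)
backtrack: best end state = 2; path = [2, 2, 2, 2, 2]

path = [2, 2, 2, 2, 2]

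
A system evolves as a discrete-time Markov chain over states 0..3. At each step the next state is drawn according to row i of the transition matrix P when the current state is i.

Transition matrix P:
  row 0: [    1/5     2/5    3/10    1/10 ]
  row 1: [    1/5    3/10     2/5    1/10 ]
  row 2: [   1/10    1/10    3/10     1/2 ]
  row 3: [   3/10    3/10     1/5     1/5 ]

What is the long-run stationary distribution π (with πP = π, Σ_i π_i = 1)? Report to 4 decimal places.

Balance equations π_j = Σ_i π_i·P[i][j]:
  π_0 = 1/5·π_0 + 1/5·π_1 + 1/10·π_2 + 3/10·π_3
  π_1 = 2/5·π_0 + 3/10·π_1 + 1/10·π_2 + 3/10·π_3
  π_2 = 3/10·π_0 + 2/5·π_1 + 3/10·π_2 + 1/5·π_3
  normalize: π_0 + π_1 + π_2 + π_3 = 1
Solving the linear system gives exactly π = [69/355, 92/355, 107/355, 87/355].

π = [0.1944, 0.2592, 0.3014, 0.2451]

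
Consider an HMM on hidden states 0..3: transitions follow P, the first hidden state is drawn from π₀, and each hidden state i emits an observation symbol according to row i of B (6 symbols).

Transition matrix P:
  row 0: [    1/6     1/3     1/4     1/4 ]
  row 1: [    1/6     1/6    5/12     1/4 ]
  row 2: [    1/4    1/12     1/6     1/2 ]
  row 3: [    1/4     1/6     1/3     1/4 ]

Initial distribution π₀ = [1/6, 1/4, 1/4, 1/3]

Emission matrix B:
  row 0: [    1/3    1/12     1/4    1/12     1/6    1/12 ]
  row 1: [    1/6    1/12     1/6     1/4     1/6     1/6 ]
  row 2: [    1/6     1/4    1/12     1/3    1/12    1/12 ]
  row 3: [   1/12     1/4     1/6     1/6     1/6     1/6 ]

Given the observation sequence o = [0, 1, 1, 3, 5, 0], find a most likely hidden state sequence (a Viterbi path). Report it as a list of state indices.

t=0: δ = [5.556e-02, 4.167e-02, 4.167e-02, 2.778e-02]  (obs o_0=0)
t=1: δ = [8.681e-04, 1.543e-03, 4.340e-03, 5.208e-03]  ψ = [2, 0, 1, 2]  (obs o_1=1)
t=2: δ = [1.085e-04, 7.234e-05, 4.340e-04, 5.425e-04]  ψ = [3, 3, 3, 2]  (obs o_2=1)
t=3: δ = [1.130e-05, 2.261e-05, 6.028e-05, 3.617e-05]  ψ = [3, 3, 3, 2]  (obs o_3=3)
t=4: δ = [1.256e-06, 1.005e-06, 1.005e-06, 5.023e-06]  ψ = [2, 3, 3, 2]  (obs o_4=5)
t=5: δ = [4.186e-07, 1.395e-07, 2.791e-07, 1.047e-07]  ψ = [3, 3, 3, 3]  (obs o_5=0)
backtrack: best end state = 0; path = [1, 2, 3, 2, 3, 0]

path = [1, 2, 3, 2, 3, 0]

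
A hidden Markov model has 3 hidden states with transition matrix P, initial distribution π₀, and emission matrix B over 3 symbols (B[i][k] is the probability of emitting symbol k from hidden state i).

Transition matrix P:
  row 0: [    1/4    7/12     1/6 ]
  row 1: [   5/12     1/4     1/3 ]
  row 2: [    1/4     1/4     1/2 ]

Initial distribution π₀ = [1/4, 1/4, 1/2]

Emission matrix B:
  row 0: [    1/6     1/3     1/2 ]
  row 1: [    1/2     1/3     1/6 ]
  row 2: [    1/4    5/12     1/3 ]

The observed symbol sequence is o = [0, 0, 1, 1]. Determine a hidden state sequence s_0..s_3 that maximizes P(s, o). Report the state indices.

t=0: δ = [4.167e-02, 1.250e-01, 1.250e-01]  (obs o_0=0)
t=1: δ = [8.681e-03, 1.562e-02, 1.562e-02]  ψ = [1, 1, 2]  (obs o_1=0)
t=2: δ = [2.170e-03, 1.688e-03, 3.255e-03]  ψ = [1, 0, 2]  (obs o_2=1)
t=3: δ = [2.713e-04, 4.220e-04, 6.782e-04]  ψ = [2, 0, 2]  (obs o_3=1)
backtrack: best end state = 2; path = [2, 2, 2, 2]

path = [2, 2, 2, 2]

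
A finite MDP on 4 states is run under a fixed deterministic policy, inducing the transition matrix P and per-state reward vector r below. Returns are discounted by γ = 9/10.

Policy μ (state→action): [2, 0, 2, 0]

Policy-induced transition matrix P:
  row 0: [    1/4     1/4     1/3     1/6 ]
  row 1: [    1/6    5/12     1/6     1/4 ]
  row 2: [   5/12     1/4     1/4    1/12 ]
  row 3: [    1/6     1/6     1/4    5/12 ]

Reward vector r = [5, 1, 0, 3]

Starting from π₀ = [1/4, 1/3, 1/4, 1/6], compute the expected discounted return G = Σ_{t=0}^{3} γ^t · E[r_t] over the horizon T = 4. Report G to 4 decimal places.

t=0: π = [0.2500, 0.3333, 0.2500, 0.1667], E[r] = 2.0833, γ^t·E[r] = 2.083333, running G = 2.083333
t=1: π = [0.2500, 0.2917, 0.2431, 0.2153], E[r] = 2.1875, γ^t·E[r] = 1.968750, running G = 4.052083
t=2: π = [0.2483, 0.2807, 0.2465, 0.2245], E[r] = 2.1956, γ^t·E[r] = 1.778438, running G = 5.830521
t=3: π = [0.2490, 0.2781, 0.2473, 0.2256], E[r] = 2.1999, γ^t·E[r] = 1.603758, running G = 7.434279

G = 7.4343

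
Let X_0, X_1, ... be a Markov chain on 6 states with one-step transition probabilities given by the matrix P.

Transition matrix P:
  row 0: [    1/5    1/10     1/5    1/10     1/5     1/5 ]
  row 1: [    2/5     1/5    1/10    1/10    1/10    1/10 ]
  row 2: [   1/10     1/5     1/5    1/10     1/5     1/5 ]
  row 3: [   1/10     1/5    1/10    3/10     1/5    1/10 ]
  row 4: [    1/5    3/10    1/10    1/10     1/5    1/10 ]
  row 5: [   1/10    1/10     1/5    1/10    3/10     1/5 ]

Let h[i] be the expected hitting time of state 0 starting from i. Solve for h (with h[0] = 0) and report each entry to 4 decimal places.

First-step conditioning: h[0] = 0; for i ≠ 0, h[i] = 1 + Σ_k P[i][k]·h[k].
  h[1] = 1 + 1/5·h[1] + 1/10·h[2] + 1/10·h[3] + 1/10·h[4] + 1/10·h[5]
  h[2] = 1 + 1/5·h[1] + 1/5·h[2] + 1/10·h[3] + 1/5·h[4] + 1/5·h[5]
  h[3] = 1 + 1/5·h[1] + 1/10·h[2] + 3/10·h[3] + 1/5·h[4] + 1/10·h[5]
  h[4] = 1 + 3/10·h[1] + 1/10·h[2] + 1/10·h[3] + 1/5·h[4] + 1/10·h[5]
  h[5] = 1 + 1/10·h[1] + 1/5·h[2] + 1/10·h[3] + 3/10·h[4] + 1/5·h[5]
Solving the 5×5 linear system over states ≠ 0 gives exactly h = [0, 240/61, 1012/183, 1010/183, 880/183, 1028/183] (h[0] = 0 is the target).

h = [0.0000, 3.9344, 5.5301, 5.5191, 4.8087, 5.6175]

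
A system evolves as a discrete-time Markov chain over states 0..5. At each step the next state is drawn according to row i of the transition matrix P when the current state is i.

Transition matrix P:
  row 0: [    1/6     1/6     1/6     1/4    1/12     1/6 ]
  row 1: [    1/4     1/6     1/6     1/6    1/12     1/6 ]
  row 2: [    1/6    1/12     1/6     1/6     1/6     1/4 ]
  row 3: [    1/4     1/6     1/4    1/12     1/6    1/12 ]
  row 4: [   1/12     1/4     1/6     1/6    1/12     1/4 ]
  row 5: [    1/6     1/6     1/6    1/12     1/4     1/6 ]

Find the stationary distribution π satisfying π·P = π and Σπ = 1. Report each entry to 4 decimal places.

π = [0.1813, 0.1635, 0.1795, 0.1539, 0.1412, 0.1806]

Balance equations π_j = Σ_i π_i·P[i][j]:
  π_0 = 1/6·π_0 + 1/4·π_1 + 1/6·π_2 + 1/4·π_3 + 1/12·π_4 + 1/6·π_5
  π_1 = 1/6·π_0 + 1/6·π_1 + 1/12·π_2 + 1/6·π_3 + 1/4·π_4 + 1/6·π_5
  π_2 = 1/6·π_0 + 1/6·π_1 + 1/6·π_2 + 1/4·π_3 + 1/6·π_4 + 1/6·π_5
  π_3 = 1/4·π_0 + 1/6·π_1 + 1/6·π_2 + 1/12·π_3 + 1/6·π_4 + 1/12·π_5
  π_4 = 1/12·π_0 + 1/12·π_1 + 1/6·π_2 + 1/6·π_3 + 1/12·π_4 + 1/4·π_5
  normalize: π_0 + π_1 + π_2 + π_3 + π_4 + π_5 = 1
Solving the linear system gives exactly π = [1857/10240, 837/5120, 919/5120, 197/1280, 723/5120, 1849/10240].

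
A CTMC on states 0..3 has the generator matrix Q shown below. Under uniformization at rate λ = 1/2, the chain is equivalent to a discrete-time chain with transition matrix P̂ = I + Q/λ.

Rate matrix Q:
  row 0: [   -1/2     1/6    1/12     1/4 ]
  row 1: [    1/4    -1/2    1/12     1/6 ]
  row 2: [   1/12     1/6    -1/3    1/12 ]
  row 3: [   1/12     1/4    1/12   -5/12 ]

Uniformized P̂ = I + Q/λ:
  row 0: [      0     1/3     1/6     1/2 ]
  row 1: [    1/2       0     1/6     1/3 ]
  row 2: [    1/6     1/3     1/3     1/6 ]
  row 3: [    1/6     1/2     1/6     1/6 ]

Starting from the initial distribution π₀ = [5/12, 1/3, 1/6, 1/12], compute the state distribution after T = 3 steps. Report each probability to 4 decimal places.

t=0: π = [0.4167, 0.3333, 0.1667, 0.0833]
t=1: π = [0.2083, 0.2361, 0.1944, 0.3611]
t=2: π = [0.2106, 0.3148, 0.1991, 0.2755]
t=3: π = [0.2365, 0.2743, 0.1998, 0.2894]

π = [0.2365, 0.2743, 0.1998, 0.2894]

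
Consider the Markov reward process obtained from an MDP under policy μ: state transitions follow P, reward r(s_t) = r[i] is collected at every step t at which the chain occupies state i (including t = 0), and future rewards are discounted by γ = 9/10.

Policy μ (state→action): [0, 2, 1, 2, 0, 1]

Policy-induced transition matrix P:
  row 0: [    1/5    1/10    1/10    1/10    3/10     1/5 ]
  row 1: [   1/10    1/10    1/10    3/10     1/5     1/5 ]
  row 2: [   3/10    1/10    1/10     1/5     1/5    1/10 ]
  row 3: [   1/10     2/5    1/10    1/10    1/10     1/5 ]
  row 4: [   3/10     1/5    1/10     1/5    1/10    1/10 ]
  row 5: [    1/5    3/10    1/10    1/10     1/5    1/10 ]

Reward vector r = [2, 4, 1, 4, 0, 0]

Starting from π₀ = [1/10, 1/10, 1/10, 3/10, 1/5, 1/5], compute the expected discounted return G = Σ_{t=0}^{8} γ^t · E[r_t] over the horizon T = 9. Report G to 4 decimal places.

G = 12.0343

t=0: π = [0.1000, 0.1000, 0.1000, 0.3000, 0.2000, 0.2000], E[r] = 1.9000, γ^t·E[r] = 1.900000, running G = 1.900000
t=1: π = [0.1900, 0.2500, 0.1000, 0.1500, 0.1600, 0.1500], E[r] = 2.0800, γ^t·E[r] = 1.872000, running G = 3.772000
t=2: π = [0.1860, 0.1910, 0.1000, 0.1760, 0.1880, 0.1590], E[r] = 1.9400, γ^t·E[r] = 1.571400, running G = 5.343400
t=3: π = [0.1921, 0.2034, 0.1000, 0.1670, 0.1822, 0.1553], E[r] = 1.9658, γ^t·E[r] = 1.433068, running G = 6.776468
t=4: π = [0.1912, 0.1994, 0.1000, 0.1689, 0.1843, 0.1563], E[r] = 1.9555, γ^t·E[r] = 1.282990, running G = 8.059459
t=5: π = [0.1916, 0.2003, 0.1000, 0.1683, 0.1838, 0.1559], E[r] = 1.9578, γ^t·E[r] = 1.156072, running G = 9.215531
t=6: π = [0.1915, 0.2001, 0.1000, 0.1684, 0.1839, 0.1560], E[r] = 1.9571, γ^t·E[r] = 1.040067, running G = 10.255598
t=7: π = [0.1915, 0.2001, 0.1000, 0.1684, 0.1839, 0.1560], E[r] = 1.9573, γ^t·E[r] = 0.936150, running G = 11.191747
t=8: π = [0.1915, 0.2001, 0.1000, 0.1684, 0.1839, 0.1560], E[r] = 1.9572, γ^t·E[r] = 0.842511, running G = 12.034259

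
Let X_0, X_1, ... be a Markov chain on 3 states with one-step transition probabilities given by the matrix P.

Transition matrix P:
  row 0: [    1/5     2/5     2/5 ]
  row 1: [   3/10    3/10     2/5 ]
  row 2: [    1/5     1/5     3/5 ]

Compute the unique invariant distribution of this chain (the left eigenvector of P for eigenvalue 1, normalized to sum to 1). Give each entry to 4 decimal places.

π = [0.2273, 0.2727, 0.5000]

Balance equations π_j = Σ_i π_i·P[i][j]:
  π_0 = 1/5·π_0 + 3/10·π_1 + 1/5·π_2
  π_1 = 2/5·π_0 + 3/10·π_1 + 1/5·π_2
  normalize: π_0 + π_1 + π_2 = 1
Solving the linear system gives exactly π = [5/22, 3/11, 1/2].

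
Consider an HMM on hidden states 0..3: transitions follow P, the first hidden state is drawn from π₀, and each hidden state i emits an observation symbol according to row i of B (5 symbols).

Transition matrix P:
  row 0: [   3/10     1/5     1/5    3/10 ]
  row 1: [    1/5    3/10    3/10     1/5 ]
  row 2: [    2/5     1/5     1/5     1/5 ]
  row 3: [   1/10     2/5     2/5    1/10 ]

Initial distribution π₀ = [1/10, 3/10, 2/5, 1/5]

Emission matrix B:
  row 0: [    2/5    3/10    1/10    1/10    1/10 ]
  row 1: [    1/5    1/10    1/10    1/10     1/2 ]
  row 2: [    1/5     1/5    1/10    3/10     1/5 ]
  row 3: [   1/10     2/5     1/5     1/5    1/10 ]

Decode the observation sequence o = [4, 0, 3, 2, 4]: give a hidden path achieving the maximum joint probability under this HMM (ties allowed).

path = [1, 1, 2, 3, 1]

t=0: δ = [1.000e-02, 1.500e-01, 8.000e-02, 2.000e-02]  (obs o_0=4)
t=1: δ = [1.280e-02, 9.000e-03, 9.000e-03, 3.000e-03]  ψ = [2, 1, 1, 1]  (obs o_1=0)
t=2: δ = [3.840e-04, 2.700e-04, 8.100e-04, 7.680e-04]  ψ = [0, 1, 1, 0]  (obs o_2=3)
t=3: δ = [3.240e-05, 3.072e-05, 3.072e-05, 3.240e-05]  ψ = [2, 3, 3, 2]  (obs o_3=2)
t=4: δ = [1.229e-06, 6.480e-06, 2.592e-06, 9.720e-07]  ψ = [2, 3, 3, 0]  (obs o_4=4)
backtrack: best end state = 1; path = [1, 1, 2, 3, 1]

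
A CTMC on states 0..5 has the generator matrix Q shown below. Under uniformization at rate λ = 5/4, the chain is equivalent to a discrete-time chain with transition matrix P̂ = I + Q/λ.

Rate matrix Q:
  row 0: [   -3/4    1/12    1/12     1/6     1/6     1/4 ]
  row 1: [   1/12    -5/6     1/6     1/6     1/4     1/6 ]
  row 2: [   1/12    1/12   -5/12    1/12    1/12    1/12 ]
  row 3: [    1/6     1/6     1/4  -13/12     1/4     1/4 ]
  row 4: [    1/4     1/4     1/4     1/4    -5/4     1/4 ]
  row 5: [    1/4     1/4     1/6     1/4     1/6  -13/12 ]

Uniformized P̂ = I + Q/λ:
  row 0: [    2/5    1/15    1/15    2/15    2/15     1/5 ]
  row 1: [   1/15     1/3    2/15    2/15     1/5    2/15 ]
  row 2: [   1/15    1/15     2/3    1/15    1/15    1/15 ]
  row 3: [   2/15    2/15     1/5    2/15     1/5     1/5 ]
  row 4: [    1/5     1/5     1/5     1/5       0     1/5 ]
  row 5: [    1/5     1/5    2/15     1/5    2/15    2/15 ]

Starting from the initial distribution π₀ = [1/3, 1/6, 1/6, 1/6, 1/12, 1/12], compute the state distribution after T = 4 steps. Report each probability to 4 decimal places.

π = [0.1690, 0.1519, 0.2843, 0.1329, 0.1183, 0.1437]

t=0: π = [0.3333, 0.1667, 0.1667, 0.1667, 0.0833, 0.0833]
t=1: π = [0.2111, 0.1444, 0.2167, 0.1333, 0.1333, 0.1611]
t=2: π = [0.1852, 0.1533, 0.2526, 0.1385, 0.1196, 0.1507]
t=3: π = [0.1737, 0.1528, 0.2729, 0.1345, 0.1200, 0.1460]
t=4: π = [0.1690, 0.1519, 0.2843, 0.1329, 0.1183, 0.1437]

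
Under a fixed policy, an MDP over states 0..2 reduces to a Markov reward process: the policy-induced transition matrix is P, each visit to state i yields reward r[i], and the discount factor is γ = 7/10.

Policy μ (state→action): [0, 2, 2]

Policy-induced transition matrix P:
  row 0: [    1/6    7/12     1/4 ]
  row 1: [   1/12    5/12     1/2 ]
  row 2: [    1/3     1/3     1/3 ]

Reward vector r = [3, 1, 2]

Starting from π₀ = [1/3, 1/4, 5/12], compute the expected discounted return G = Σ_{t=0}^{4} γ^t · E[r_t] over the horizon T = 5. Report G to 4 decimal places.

G = 5.2304

t=0: π = [0.3333, 0.2500, 0.4167], E[r] = 2.0833, γ^t·E[r] = 2.083333, running G = 2.083333
t=1: π = [0.2153, 0.4375, 0.3472], E[r] = 1.7778, γ^t·E[r] = 1.244444, running G = 3.327778
t=2: π = [0.1881, 0.4236, 0.3883], E[r] = 1.7645, γ^t·E[r] = 0.864589, running G = 4.192367
t=3: π = [0.1961, 0.4157, 0.3883], E[r] = 1.7804, γ^t·E[r] = 0.610688, running G = 4.803054
t=4: π = [0.1967, 0.4170, 0.3863], E[r] = 1.7797, γ^t·E[r] = 0.427317, running G = 5.230372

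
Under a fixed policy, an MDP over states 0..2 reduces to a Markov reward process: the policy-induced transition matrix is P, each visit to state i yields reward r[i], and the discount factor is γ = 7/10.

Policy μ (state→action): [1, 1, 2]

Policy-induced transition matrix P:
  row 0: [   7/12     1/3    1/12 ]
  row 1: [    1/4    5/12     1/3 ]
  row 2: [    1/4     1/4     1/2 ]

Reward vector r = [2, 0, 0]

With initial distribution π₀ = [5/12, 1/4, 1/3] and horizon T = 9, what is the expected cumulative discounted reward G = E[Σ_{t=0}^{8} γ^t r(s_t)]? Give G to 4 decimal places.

t=0: π = [0.4167, 0.2500, 0.3333], E[r] = 0.8333, γ^t·E[r] = 0.833333, running G = 0.833333
t=1: π = [0.3889, 0.3264, 0.2847], E[r] = 0.7778, γ^t·E[r] = 0.544444, running G = 1.377778
t=2: π = [0.3796, 0.3368, 0.2836], E[r] = 0.7593, γ^t·E[r] = 0.372037, running G = 1.749815
t=3: π = [0.3765, 0.3378, 0.2857], E[r] = 0.7531, γ^t·E[r] = 0.258309, running G = 2.008123
t=4: π = [0.3755, 0.3377, 0.2868], E[r] = 0.7510, γ^t·E[r] = 0.180322, running G = 2.188445
t=5: π = [0.3752, 0.3376, 0.2873], E[r] = 0.7503, γ^t·E[r] = 0.126110, running G = 2.314556
t=6: π = [0.3751, 0.3375, 0.2874], E[r] = 0.7501, γ^t·E[r] = 0.088250, running G = 2.402806
t=7: π = [0.3750, 0.3375, 0.2875], E[r] = 0.7500, γ^t·E[r] = 0.061769, running G = 2.464575
t=8: π = [0.3750, 0.3375, 0.2875], E[r] = 0.7500, γ^t·E[r] = 0.043237, running G = 2.507811

G = 2.5078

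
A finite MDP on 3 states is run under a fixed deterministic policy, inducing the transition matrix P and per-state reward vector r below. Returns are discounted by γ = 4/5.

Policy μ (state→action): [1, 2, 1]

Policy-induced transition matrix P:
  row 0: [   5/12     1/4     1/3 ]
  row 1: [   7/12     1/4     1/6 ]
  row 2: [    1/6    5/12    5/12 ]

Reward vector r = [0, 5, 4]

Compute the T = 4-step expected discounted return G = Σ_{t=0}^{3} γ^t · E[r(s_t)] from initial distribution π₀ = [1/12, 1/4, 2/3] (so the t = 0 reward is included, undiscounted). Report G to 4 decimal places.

G = 9.6288

t=0: π = [0.0833, 0.2500, 0.6667], E[r] = 3.9167, γ^t·E[r] = 3.916667, running G = 3.916667
t=1: π = [0.2917, 0.3611, 0.3472], E[r] = 3.1944, γ^t·E[r] = 2.555556, running G = 6.472222
t=2: π = [0.3900, 0.3079, 0.3021], E[r] = 2.7477, γ^t·E[r] = 1.758519, running G = 8.230741
t=3: π = [0.3925, 0.3003, 0.3072], E[r] = 2.7305, γ^t·E[r] = 1.398025, running G = 9.628765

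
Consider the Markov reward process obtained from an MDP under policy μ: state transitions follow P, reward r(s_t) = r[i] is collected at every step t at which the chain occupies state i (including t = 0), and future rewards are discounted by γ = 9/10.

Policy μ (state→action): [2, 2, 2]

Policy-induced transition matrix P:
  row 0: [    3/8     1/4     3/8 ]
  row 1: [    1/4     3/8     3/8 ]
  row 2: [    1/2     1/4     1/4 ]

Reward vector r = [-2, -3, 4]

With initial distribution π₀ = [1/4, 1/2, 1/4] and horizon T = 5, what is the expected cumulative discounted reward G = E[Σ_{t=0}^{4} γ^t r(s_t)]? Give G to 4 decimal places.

G = -1.8609

t=0: π = [0.2500, 0.5000, 0.2500], E[r] = -1.0000, γ^t·E[r] = -1.000000, running G = -1.000000
t=1: π = [0.3438, 0.3125, 0.3438], E[r] = -0.2500, γ^t·E[r] = -0.225000, running G = -1.225000
t=2: π = [0.3789, 0.2891, 0.3320], E[r] = -0.2969, γ^t·E[r] = -0.240469, running G = -1.465469
t=3: π = [0.3804, 0.2861, 0.3335], E[r] = -0.2852, γ^t·E[r] = -0.207879, running G = -1.673348
t=4: π = [0.3809, 0.2858, 0.3333], E[r] = -0.2859, γ^t·E[r] = -0.187572, running G = -1.860919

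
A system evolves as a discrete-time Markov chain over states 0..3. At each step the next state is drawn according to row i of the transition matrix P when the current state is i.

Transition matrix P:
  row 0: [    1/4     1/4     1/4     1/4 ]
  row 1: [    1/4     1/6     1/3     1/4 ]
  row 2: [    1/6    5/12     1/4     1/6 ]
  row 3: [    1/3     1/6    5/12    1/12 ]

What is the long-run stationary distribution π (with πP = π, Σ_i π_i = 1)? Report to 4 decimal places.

π = [0.2407, 0.2627, 0.3040, 0.1926]

Balance equations π_j = Σ_i π_i·P[i][j]:
  π_0 = 1/4·π_0 + 1/4·π_1 + 1/6·π_2 + 1/3·π_3
  π_1 = 1/4·π_0 + 1/6·π_1 + 5/12·π_2 + 1/6·π_3
  π_2 = 1/4·π_0 + 1/3·π_1 + 1/4·π_2 + 5/12·π_3
  normalize: π_0 + π_1 + π_2 + π_3 = 1
Solving the linear system gives exactly π = [175/727, 191/727, 221/727, 140/727].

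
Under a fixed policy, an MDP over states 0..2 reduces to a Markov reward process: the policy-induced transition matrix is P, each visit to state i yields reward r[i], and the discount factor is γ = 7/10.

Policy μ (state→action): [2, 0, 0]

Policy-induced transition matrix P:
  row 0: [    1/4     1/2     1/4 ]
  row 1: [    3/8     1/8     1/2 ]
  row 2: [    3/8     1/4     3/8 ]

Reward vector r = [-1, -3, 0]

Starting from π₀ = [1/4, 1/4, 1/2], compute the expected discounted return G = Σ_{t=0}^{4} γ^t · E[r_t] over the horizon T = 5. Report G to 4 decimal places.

t=0: π = [0.2500, 0.2500, 0.5000], E[r] = -1.0000, γ^t·E[r] = -1.000000, running G = -1.000000
t=1: π = [0.3438, 0.2813, 0.3750], E[r] = -1.1875, γ^t·E[r] = -0.831250, running G = -1.831250
t=2: π = [0.3320, 0.3008, 0.3672], E[r] = -1.2344, γ^t·E[r] = -0.604844, running G = -2.436094
t=3: π = [0.3335, 0.2954, 0.3711], E[r] = -1.2197, γ^t·E[r] = -0.418366, running G = -2.854460
t=4: π = [0.3333, 0.2964, 0.3702], E[r] = -1.2227, γ^t·E[r] = -0.293560, running G = -3.148020

G = -3.1480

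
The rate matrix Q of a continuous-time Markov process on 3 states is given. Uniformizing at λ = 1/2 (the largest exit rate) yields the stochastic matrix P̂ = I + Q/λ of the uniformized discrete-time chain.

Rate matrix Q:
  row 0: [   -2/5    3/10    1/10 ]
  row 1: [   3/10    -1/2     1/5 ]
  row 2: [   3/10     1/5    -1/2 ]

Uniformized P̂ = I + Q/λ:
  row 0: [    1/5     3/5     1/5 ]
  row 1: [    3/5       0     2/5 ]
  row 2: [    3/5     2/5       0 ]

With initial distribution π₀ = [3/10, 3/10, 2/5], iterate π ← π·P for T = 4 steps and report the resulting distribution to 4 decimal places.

t=0: π = [0.3000, 0.3000, 0.4000]
t=1: π = [0.4800, 0.3400, 0.1800]
t=2: π = [0.4080, 0.3600, 0.2320]
t=3: π = [0.4368, 0.3376, 0.2256]
t=4: π = [0.4253, 0.3523, 0.2224]

π = [0.4253, 0.3523, 0.2224]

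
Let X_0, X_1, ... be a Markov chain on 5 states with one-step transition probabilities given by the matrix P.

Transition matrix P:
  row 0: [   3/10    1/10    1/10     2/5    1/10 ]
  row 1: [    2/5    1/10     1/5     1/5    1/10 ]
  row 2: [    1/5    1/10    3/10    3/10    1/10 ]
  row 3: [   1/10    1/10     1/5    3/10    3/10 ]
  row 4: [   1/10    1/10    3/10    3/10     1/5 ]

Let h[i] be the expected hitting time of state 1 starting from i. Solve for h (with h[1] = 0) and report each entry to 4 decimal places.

h = [10.0000, 0.0000, 10.0000, 10.0000, 10.0000]

First-step conditioning: h[1] = 0; for i ≠ 1, h[i] = 1 + Σ_k P[i][k]·h[k].
  h[0] = 1 + 3/10·h[0] + 1/10·h[2] + 2/5·h[3] + 1/10·h[4]
  h[2] = 1 + 1/5·h[0] + 3/10·h[2] + 3/10·h[3] + 1/10·h[4]
  h[3] = 1 + 1/10·h[0] + 1/5·h[2] + 3/10·h[3] + 3/10·h[4]
  h[4] = 1 + 1/10·h[0] + 3/10·h[2] + 3/10·h[3] + 1/5·h[4]
Solving the 4×4 linear system over states ≠ 1 gives exactly h = [10, 0, 10, 10, 10] (h[1] = 0 is the target).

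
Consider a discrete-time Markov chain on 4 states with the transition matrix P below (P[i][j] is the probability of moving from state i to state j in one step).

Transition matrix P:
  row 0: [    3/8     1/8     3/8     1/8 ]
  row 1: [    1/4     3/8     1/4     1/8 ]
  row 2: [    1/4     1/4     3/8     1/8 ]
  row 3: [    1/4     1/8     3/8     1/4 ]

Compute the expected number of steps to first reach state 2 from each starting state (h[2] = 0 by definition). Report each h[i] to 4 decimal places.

h = [2.8235, 3.2941, 0.0000, 2.8235]

First-step conditioning: h[2] = 0; for i ≠ 2, h[i] = 1 + Σ_k P[i][k]·h[k].
  h[0] = 1 + 3/8·h[0] + 1/8·h[1] + 1/8·h[3]
  h[1] = 1 + 1/4·h[0] + 3/8·h[1] + 1/8·h[3]
  h[3] = 1 + 1/4·h[0] + 1/8·h[1] + 1/4·h[3]
Solving the 3×3 linear system over states ≠ 2 gives exactly h = [48/17, 56/17, 0, 48/17] (h[2] = 0 is the target).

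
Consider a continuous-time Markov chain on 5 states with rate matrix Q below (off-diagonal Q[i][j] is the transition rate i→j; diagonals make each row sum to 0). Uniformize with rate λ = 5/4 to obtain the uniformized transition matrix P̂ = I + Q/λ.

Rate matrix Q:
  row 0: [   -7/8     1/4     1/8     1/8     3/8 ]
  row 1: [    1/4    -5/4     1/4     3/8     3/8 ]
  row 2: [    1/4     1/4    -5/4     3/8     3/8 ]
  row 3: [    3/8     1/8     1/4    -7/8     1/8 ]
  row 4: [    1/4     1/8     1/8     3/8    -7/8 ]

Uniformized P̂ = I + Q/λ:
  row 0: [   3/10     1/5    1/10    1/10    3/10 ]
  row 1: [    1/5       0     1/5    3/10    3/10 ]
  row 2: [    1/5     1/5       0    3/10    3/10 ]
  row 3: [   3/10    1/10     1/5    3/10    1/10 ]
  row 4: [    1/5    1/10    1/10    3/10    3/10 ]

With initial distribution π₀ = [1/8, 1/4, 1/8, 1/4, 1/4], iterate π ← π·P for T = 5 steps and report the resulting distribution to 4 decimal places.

π = [0.2500, 0.1250, 0.1250, 0.2500, 0.2500]

t=0: π = [0.1250, 0.2500, 0.1250, 0.2500, 0.2500]
t=1: π = [0.2375, 0.1000, 0.1375, 0.2750, 0.2500]
t=2: π = [0.2513, 0.1275, 0.1238, 0.2525, 0.2450]
t=3: π = [0.2504, 0.1248, 0.1256, 0.2498, 0.2495]
t=4: π = [0.2500, 0.1251, 0.1249, 0.2499, 0.2501]
t=5: π = [0.2500, 0.1250, 0.1250, 0.2500, 0.2500]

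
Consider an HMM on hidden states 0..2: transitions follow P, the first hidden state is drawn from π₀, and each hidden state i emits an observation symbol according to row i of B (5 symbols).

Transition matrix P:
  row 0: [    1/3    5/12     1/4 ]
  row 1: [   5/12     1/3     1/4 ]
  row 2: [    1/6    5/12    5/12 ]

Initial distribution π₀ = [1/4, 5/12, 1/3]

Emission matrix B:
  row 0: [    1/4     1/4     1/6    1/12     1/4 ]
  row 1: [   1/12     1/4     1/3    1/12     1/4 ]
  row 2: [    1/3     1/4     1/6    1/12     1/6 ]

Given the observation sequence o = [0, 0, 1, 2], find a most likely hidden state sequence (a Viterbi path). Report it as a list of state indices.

path = [2, 2, 2, 1]

t=0: δ = [6.250e-02, 3.472e-02, 1.111e-01]  (obs o_0=0)
t=1: δ = [5.208e-03, 3.858e-03, 1.543e-02]  ψ = [0, 2, 2]  (obs o_1=0)
t=2: δ = [6.430e-04, 1.608e-03, 1.608e-03]  ψ = [2, 2, 2]  (obs o_2=1)
t=3: δ = [1.116e-04, 2.233e-04, 1.116e-04]  ψ = [1, 2, 2]  (obs o_3=2)
backtrack: best end state = 1; path = [2, 2, 2, 1]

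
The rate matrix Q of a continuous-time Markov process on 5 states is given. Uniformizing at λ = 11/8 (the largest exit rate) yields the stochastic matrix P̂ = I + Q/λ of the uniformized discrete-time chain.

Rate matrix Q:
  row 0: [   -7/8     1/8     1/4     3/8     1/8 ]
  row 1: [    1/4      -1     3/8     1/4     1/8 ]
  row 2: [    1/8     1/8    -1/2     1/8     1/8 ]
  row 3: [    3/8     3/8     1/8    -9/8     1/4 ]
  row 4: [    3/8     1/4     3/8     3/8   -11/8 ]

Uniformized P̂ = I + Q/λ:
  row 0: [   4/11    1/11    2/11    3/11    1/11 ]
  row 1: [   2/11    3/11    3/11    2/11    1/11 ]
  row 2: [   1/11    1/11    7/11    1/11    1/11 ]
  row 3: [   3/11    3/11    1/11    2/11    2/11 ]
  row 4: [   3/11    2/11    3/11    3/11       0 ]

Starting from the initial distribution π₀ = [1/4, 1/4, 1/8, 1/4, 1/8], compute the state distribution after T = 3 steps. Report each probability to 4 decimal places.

t=0: π = [0.2500, 0.2500, 0.1250, 0.2500, 0.1250]
t=1: π = [0.2500, 0.1932, 0.2500, 0.2045, 0.1023]
t=2: π = [0.2324, 0.1725, 0.3037, 0.1911, 0.1002]
t=3: π = [0.2230, 0.1661, 0.3273, 0.1844, 0.0992]

π = [0.2230, 0.1661, 0.3273, 0.1844, 0.0992]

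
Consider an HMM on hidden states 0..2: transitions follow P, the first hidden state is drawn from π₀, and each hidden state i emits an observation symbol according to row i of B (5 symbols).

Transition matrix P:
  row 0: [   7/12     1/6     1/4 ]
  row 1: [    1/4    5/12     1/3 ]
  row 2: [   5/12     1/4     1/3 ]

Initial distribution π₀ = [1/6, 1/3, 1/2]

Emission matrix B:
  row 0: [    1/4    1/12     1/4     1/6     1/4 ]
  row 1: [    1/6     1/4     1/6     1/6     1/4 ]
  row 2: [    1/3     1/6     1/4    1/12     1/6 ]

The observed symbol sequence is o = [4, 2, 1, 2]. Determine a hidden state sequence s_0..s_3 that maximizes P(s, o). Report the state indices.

t=0: δ = [4.167e-02, 8.333e-02, 8.333e-02]  (obs o_0=4)
t=1: δ = [8.681e-03, 5.787e-03, 6.944e-03]  ψ = [2, 1, 1]  (obs o_1=2)
t=2: δ = [4.220e-04, 6.028e-04, 3.858e-04]  ψ = [0, 1, 2]  (obs o_2=1)
t=3: δ = [6.154e-05, 4.186e-05, 5.023e-05]  ψ = [0, 1, 1]  (obs o_3=2)
backtrack: best end state = 0; path = [2, 0, 0, 0]

path = [2, 0, 0, 0]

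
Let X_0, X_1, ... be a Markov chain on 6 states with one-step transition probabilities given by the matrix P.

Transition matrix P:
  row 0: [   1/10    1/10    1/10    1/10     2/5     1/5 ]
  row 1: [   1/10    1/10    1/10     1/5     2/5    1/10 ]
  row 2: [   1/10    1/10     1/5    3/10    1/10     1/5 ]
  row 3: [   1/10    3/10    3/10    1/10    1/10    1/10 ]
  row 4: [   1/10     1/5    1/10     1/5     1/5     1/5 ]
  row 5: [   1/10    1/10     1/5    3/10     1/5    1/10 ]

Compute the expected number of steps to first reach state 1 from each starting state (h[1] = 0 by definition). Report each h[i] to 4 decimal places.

First-step conditioning: h[1] = 0; for i ≠ 1, h[i] = 1 + Σ_k P[i][k]·h[k].
  h[0] = 1 + 1/10·h[0] + 1/10·h[2] + 1/10·h[3] + 2/5·h[4] + 1/5·h[5]
  h[2] = 1 + 1/10·h[0] + 1/5·h[2] + 3/10·h[3] + 1/10·h[4] + 1/5·h[5]
  h[3] = 1 + 1/10·h[0] + 3/10·h[2] + 1/10·h[3] + 1/10·h[4] + 1/10·h[5]
  h[4] = 1 + 1/10·h[0] + 1/10·h[2] + 1/5·h[3] + 1/5·h[4] + 1/5·h[5]
  h[5] = 1 + 1/10·h[0] + 1/5·h[2] + 3/10·h[3] + 1/5·h[4] + 1/10·h[5]
Solving the 5×5 linear system over states ≠ 1 gives exactly h = [29835/4754, 0, 29675/4754, 12375/2377, 26925/4754, 29425/4754] (h[1] = 0 is the target).

h = [6.2758, 0.0000, 6.2421, 5.2061, 5.6637, 6.1895]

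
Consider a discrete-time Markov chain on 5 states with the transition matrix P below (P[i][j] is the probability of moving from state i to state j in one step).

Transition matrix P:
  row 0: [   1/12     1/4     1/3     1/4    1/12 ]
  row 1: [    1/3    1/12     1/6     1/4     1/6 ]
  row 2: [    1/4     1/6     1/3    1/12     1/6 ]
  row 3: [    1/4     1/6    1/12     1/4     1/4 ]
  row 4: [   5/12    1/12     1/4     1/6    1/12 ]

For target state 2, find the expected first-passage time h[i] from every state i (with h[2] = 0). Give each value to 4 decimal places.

First-step conditioning: h[2] = 0; for i ≠ 2, h[i] = 1 + Σ_k P[i][k]·h[k].
  h[0] = 1 + 1/12·h[0] + 1/4·h[1] + 1/4·h[3] + 1/12·h[4]
  h[1] = 1 + 1/3·h[0] + 1/12·h[1] + 1/4·h[3] + 1/6·h[4]
  h[3] = 1 + 1/4·h[0] + 1/6·h[1] + 1/4·h[3] + 1/4·h[4]
  h[4] = 1 + 5/12·h[0] + 1/12·h[1] + 1/6·h[3] + 1/12·h[4]
Solving the 4×4 linear system over states ≠ 2 gives exactly h = [12402/2885, 14208/2885, 0, 15432/2885, 12882/2885] (h[2] = 0 is the target).

h = [4.2988, 4.9248, 0.0000, 5.3490, 4.4652]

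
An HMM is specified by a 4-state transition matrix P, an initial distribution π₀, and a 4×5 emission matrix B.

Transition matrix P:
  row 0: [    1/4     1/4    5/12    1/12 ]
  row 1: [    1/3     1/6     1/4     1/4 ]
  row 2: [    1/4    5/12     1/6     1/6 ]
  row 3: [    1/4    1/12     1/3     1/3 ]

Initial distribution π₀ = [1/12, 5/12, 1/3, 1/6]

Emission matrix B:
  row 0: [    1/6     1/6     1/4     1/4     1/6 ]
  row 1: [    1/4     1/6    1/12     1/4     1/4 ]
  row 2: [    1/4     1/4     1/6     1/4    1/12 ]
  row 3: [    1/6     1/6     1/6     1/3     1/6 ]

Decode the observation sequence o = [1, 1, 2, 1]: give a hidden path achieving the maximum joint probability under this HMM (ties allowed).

path = [2, 1, 0, 2]

t=0: δ = [1.389e-02, 6.944e-02, 8.333e-02, 2.778e-02]  (obs o_0=1)
t=1: δ = [3.858e-03, 5.787e-03, 4.340e-03, 2.894e-03]  ψ = [1, 2, 1, 1]  (obs o_1=1)
t=2: δ = [4.823e-04, 1.507e-04, 2.679e-04, 2.411e-04]  ψ = [1, 2, 0, 1]  (obs o_2=2)
t=3: δ = [2.009e-05, 2.009e-05, 5.023e-05, 1.340e-05]  ψ = [0, 0, 0, 3]  (obs o_3=1)
backtrack: best end state = 2; path = [2, 1, 0, 2]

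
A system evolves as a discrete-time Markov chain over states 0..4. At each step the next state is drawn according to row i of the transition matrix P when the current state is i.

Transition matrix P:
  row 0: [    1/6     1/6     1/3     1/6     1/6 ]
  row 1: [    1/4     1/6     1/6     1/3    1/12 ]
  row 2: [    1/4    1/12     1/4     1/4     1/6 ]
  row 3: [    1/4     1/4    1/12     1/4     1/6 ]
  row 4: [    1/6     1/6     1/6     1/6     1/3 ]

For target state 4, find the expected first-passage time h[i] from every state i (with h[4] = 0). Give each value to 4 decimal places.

First-step conditioning: h[4] = 0; for i ≠ 4, h[i] = 1 + Σ_k P[i][k]·h[k].
  h[0] = 1 + 1/6·h[0] + 1/6·h[1] + 1/3·h[2] + 1/6·h[3]
  h[1] = 1 + 1/4·h[0] + 1/6·h[1] + 1/6·h[2] + 1/3·h[3]
  h[2] = 1 + 1/4·h[0] + 1/12·h[1] + 1/4·h[2] + 1/4·h[3]
  h[3] = 1 + 1/4·h[0] + 1/4·h[1] + 1/12·h[2] + 1/4·h[3]
Solving the 4×4 linear system over states ≠ 4 gives exactly h = [5100/779, 5538/779, 5070/779, 5148/779, 0] (h[4] = 0 is the target).

h = [6.5469, 7.1091, 6.5083, 6.6085, 0.0000]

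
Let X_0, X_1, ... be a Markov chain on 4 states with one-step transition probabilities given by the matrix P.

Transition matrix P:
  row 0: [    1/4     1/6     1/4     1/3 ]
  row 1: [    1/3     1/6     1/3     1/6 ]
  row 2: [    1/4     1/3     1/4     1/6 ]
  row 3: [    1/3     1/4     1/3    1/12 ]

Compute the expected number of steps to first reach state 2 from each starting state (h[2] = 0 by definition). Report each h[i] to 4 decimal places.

h = [3.5000, 3.2500, 0.0000, 3.2500]

First-step conditioning: h[2] = 0; for i ≠ 2, h[i] = 1 + Σ_k P[i][k]·h[k].
  h[0] = 1 + 1/4·h[0] + 1/6·h[1] + 1/3·h[3]
  h[1] = 1 + 1/3·h[0] + 1/6·h[1] + 1/6·h[3]
  h[3] = 1 + 1/3·h[0] + 1/4·h[1] + 1/12·h[3]
Solving the 3×3 linear system over states ≠ 2 gives exactly h = [7/2, 13/4, 0, 13/4] (h[2] = 0 is the target).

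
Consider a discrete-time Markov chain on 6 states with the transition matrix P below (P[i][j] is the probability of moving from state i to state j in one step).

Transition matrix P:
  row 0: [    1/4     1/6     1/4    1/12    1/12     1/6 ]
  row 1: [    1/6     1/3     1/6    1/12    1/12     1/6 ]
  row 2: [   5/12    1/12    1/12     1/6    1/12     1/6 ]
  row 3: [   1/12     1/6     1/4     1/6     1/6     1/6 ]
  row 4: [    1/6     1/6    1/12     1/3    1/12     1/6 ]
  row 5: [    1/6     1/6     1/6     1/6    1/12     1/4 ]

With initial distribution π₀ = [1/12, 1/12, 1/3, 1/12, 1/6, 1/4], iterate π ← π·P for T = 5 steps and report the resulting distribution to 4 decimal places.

π = [0.2159, 0.1825, 0.1745, 0.1495, 0.0958, 0.1818]

t=0: π = [0.0833, 0.0833, 0.3333, 0.0833, 0.1667, 0.2500]
t=1: π = [0.2500, 0.1528, 0.1389, 0.1806, 0.0903, 0.1875]
t=2: π = [0.2072, 0.1806, 0.1834, 0.1481, 0.0984, 0.1823]
t=3: π = [0.2174, 0.1815, 0.1728, 0.1508, 0.0957, 0.1819]
t=4: π = [0.2154, 0.1825, 0.1750, 0.1494, 0.0959, 0.1818]
t=5: π = [0.2159, 0.1825, 0.1745, 0.1495, 0.0958, 0.1818]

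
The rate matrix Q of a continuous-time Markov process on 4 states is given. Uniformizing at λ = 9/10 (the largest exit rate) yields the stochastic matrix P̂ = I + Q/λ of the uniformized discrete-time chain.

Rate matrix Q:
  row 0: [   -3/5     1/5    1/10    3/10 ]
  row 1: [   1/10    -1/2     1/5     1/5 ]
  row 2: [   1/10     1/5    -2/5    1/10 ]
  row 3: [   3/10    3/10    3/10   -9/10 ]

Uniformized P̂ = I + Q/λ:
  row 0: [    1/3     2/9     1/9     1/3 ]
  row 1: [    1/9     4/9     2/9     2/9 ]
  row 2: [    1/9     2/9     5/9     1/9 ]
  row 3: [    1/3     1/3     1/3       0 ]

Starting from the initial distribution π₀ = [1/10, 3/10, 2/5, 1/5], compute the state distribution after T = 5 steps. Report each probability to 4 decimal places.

π = [0.1910, 0.3098, 0.3302, 0.1690]

t=0: π = [0.1000, 0.3000, 0.4000, 0.2000]
t=1: π = [0.1778, 0.3111, 0.3667, 0.1444]
t=2: π = [0.1827, 0.3074, 0.3407, 0.1691]
t=3: π = [0.1893, 0.3093, 0.3343, 0.1671]
t=4: π = [0.1903, 0.3095, 0.3312, 0.1690]
t=5: π = [0.1910, 0.3098, 0.3302, 0.1690]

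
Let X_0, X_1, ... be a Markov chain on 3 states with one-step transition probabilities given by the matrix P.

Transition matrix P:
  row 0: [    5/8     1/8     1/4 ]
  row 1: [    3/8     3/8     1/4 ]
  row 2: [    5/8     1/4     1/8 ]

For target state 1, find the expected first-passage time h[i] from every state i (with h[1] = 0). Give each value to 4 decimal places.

First-step conditioning: h[1] = 0; for i ≠ 1, h[i] = 1 + Σ_k P[i][k]·h[k].
  h[0] = 1 + 5/8·h[0] + 1/4·h[2]
  h[2] = 1 + 5/8·h[0] + 1/8·h[2]
Solving the 2×2 linear system over states ≠ 1 gives exactly h = [72/11, 0, 64/11] (h[1] = 0 is the target).

h = [6.5455, 0.0000, 5.8182]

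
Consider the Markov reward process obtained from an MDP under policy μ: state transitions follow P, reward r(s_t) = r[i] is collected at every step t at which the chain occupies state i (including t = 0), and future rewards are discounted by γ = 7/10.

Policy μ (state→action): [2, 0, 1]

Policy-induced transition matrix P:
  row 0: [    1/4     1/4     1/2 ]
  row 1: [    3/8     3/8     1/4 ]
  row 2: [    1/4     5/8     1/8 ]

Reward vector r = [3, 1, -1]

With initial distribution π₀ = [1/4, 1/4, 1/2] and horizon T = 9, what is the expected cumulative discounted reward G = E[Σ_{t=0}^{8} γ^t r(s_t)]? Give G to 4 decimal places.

G = 2.7843

t=0: π = [0.2500, 0.2500, 0.5000], E[r] = 0.5000, γ^t·E[r] = 0.500000, running G = 0.500000
t=1: π = [0.2813, 0.4688, 0.2500], E[r] = 1.0625, γ^t·E[r] = 0.743750, running G = 1.243750
t=2: π = [0.3086, 0.4023, 0.2891], E[r] = 1.0391, γ^t·E[r] = 0.509141, running G = 1.752891
t=3: π = [0.3003, 0.4087, 0.2910], E[r] = 1.0186, γ^t·E[r] = 0.349364, running G = 2.102255
t=4: π = [0.3011, 0.4102, 0.2887], E[r] = 1.0248, γ^t·E[r] = 0.246050, running G = 2.348305
t=5: π = [0.3013, 0.4095, 0.2892], E[r] = 1.0242, γ^t·E[r] = 0.172135, running G = 2.520439
t=6: π = [0.3012, 0.4096, 0.2892], E[r] = 1.0240, γ^t·E[r] = 0.120478, running G = 2.640917
t=7: π = [0.3012, 0.4096, 0.2892], E[r] = 1.0241, γ^t·E[r] = 0.084340, running G = 2.725256
t=8: π = [0.3012, 0.4096, 0.2892], E[r] = 1.0241, γ^t·E[r] = 0.059037, running G = 2.784294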